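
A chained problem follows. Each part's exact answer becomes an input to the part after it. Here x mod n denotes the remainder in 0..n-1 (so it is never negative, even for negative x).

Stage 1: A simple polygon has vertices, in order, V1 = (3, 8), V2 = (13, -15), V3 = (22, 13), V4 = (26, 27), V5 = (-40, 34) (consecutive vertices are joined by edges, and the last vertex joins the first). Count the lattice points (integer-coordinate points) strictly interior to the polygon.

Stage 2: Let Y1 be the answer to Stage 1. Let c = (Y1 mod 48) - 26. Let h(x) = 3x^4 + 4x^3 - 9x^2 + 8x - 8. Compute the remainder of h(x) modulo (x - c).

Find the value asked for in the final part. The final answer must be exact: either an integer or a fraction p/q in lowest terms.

Stage 1: cross terms: (3*-15 - 13*8)=-149, (13*13 - 22*-15)=499, (22*27 - 26*13)=256, (26*34 - -40*27)=1964, (-40*8 - 3*34)=-422; twice the area = |2148| = 2148; area = 1074; boundary points = 1 + 1 + 2 + 1 + 1 = 6; strictly interior points = area - boundary/2 + 1 = 1072; answer 1072
Stage 2: Y1 = 1072; c = -10; remainder = value at the root: 3*(-10)^4 + 4*(-10)^3 - 9*(-10)^2 + 8*(-10)^1 - 8 = (30000) + (-4000) + (-900) + (-80) + (-8) = 25012; answer 25012

25012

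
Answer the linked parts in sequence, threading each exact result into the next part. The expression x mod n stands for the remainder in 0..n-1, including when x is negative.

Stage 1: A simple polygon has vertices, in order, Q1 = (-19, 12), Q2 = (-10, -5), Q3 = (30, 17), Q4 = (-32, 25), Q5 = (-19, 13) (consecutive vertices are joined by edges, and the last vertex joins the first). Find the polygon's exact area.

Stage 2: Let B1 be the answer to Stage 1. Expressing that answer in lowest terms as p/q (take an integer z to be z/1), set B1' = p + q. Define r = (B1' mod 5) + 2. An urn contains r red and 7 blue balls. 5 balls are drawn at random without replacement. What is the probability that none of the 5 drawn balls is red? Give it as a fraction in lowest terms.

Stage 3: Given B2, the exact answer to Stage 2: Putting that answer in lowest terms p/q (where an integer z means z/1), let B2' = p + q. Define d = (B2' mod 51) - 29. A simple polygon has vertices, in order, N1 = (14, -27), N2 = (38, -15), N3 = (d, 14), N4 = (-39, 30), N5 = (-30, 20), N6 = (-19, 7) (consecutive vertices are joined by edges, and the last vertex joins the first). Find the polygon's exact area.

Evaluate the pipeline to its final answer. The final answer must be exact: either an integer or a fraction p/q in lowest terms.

Stage 1: cross terms: (-19*-5 - -10*12)=215, (-10*17 - 30*-5)=-20, (30*25 - -32*17)=1294, (-32*13 - -19*25)=59, (-19*12 - -19*13)=19; twice the area = |1567| = 1567; area = 1567/2; answer 1567/2
Stage 2: B1 = 1567/2; threaded value p + q = 1569; r = 6; total draws C(13,5) = 1287; favorable C(7,5) = 21; P = 7/429; answer 7/429
Stage 3: B2 = 7/429; threaded value p + q = 436; d = -1; cross terms: (14*-15 - 38*-27)=816, (38*14 - -1*-15)=517, (-1*30 - -39*14)=516, (-39*20 - -30*30)=120, (-30*7 - -19*20)=170, (-19*-27 - 14*7)=415; twice the area = |2554| = 2554; area = 1277; answer 1277

1277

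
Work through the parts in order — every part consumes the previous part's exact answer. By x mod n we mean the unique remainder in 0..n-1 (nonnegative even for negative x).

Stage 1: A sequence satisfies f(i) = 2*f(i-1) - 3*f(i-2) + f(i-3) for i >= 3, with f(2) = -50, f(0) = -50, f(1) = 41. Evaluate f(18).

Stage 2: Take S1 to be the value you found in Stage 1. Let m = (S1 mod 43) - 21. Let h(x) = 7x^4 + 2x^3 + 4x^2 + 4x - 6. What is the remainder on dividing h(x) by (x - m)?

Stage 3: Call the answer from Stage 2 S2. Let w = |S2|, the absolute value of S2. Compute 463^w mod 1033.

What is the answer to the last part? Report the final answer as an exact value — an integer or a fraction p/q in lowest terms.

538

Stage 1: f(3) = 2*(-50) - 3*(41) + 1*(-50) = -273; iterating: f(3)=-273, f(4)=-355, f(5)=59, f(6)=910, f(7)=1288, f(8)=-95, f(9)=-3144, f(10)=-4715, f(11)=-93, f(12)=10815, f(13)=17194, f(14)=1850, f(15)=-37067, f(16)=-62490, f(17)=-11929, f(18)=126545; answer 126545
Stage 2: S1 = 126545; m = 18; remainder = value at the root: 7*(18)^4 + 2*(18)^3 + 4*(18)^2 + 4*(18)^1 - 6 = (734832) + (11664) + (1296) + (72) + (-6) = 747858; answer 747858
Stage 3: S2 = 747858; w = 747858; squarings mod 1033: 463^1=463, 463^2=538, 463^4=204, 463^8=296, 463^16=844, 463^32=599, 463^64=350, 463^128=606, 463^256=521, 463^512=795, 463^1024=862, 463^2048=317, 463^4096=288, 463^8192=304, 463^16384=479, 463^32768=115, 463^65536=829, 463^131072=296, 463^262144=844, 463^524288=599; 463^747858 = 463^2 * 463^16 * 463^64 * 463^256 * 463^2048 * 463^8192 * 463^16384 * 463^65536 * 463^131072 * 463^524288 = 538 (mod 1033); answer 538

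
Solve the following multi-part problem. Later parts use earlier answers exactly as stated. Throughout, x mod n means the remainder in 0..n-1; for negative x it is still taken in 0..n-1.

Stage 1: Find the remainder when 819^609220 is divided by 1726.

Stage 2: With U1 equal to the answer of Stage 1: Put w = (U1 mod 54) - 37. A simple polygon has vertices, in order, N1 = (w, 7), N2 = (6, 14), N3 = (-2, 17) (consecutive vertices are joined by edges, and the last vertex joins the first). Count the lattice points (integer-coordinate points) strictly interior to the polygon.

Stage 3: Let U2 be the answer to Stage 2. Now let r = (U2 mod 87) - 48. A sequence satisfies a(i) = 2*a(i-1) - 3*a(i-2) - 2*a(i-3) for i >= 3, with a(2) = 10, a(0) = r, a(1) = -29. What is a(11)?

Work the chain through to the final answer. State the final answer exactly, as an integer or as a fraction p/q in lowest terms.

50071

Stage 1: squarings mod 1726: 819^1=819, 819^2=1073, 819^4=87, 819^8=665, 819^16=369, 819^32=1533, 819^64=1003, 819^128=1477, 819^256=1591, 819^512=965, 819^1024=911, 819^2048=1441, 819^4096=103, 819^8192=253, 819^16384=147, 819^32768=897, 819^65536=293, 819^131072=1275, 819^262144=1459, 819^524288=523; 819^609220 = 819^4 * 819^64 * 819^128 * 819^256 * 819^512 * 819^2048 * 819^16384 * 819^65536 * 819^524288 = 103 (mod 1726); answer 103
Stage 2: U1 = 103; w = 12; cross terms: (12*14 - 6*7)=126, (6*17 - -2*14)=130, (-2*7 - 12*17)=-218; twice the area = |38| = 38; area = 19; boundary points = 1 + 1 + 2 = 4; strictly interior points = area - boundary/2 + 1 = 18; answer 18
Stage 3: U2 = 18; r = -30; a(3) = 2*(10) - 3*(-29) - 2*(-30) = 167; iterating: a(3)=167, a(4)=362, a(5)=203, a(6)=-1014, a(7)=-3361, a(8)=-4086, a(9)=3939, a(10)=26858, a(11)=50071; answer 50071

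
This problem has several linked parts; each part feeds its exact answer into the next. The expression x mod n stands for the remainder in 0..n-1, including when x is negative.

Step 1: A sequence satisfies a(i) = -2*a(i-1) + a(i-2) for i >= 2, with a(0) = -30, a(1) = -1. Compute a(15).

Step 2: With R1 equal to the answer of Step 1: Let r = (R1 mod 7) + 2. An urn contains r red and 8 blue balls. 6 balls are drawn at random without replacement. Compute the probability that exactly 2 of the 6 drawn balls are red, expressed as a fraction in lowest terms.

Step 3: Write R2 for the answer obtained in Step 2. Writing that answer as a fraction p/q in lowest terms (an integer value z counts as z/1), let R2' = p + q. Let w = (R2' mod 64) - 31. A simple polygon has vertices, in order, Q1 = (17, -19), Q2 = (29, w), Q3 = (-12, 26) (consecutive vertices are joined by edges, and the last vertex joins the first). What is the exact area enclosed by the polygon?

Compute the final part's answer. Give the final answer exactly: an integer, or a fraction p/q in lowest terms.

821

Step 1: a(2) = -2*(-1) + 1*(-30) = -28; iterating: a(2)=-28, a(3)=55, a(4)=-138, a(5)=331, a(6)=-800, a(7)=1931, a(8)=-4662, a(9)=11255, a(10)=-27172, a(11)=65599, a(12)=-158370, a(13)=382339, a(14)=-923048, a(15)=2228435; answer 2228435
Step 2: R1 = 2228435; r = 8; total draws C(16,6) = 8008; favorable C(8,2)*C(8,4) = 1960; P = 35/143; answer 35/143
Step 3: R2 = 35/143; threaded value p + q = 178; w = 19; cross terms: (17*19 - 29*-19)=874, (29*26 - -12*19)=982, (-12*-19 - 17*26)=-214; twice the area = |1642| = 1642; area = 821; answer 821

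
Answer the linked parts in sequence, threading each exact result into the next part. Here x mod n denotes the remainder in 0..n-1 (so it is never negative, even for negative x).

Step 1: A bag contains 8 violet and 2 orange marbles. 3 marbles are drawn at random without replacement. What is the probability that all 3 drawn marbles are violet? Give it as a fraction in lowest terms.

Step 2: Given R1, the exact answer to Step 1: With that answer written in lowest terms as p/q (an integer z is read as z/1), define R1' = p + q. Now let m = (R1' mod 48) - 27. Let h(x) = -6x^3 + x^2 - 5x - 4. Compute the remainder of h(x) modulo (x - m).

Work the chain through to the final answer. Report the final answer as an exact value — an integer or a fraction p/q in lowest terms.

796

Step 1: total draws C(10,3) = 120; favorable C(8,3) = 56; P = 7/15; answer 7/15
Step 2: R1 = 7/15; threaded value p + q = 22; m = -5; remainder = value at the root: -6*(-5)^3 + 1*(-5)^2 - 5*(-5)^1 - 4 = (750) + (25) + (25) + (-4) = 796; answer 796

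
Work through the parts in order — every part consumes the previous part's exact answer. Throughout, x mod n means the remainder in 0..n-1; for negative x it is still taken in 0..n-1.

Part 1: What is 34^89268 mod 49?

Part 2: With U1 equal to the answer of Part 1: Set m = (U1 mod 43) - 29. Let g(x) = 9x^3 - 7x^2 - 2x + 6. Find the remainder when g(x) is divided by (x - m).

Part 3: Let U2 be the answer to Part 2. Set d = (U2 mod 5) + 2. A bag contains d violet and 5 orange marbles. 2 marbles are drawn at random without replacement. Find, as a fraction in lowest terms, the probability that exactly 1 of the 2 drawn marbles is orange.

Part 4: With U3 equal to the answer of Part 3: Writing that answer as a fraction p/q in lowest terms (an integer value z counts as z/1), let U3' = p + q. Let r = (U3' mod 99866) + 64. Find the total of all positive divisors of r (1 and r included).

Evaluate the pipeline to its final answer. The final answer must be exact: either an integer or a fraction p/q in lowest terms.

Part 1: squarings mod 49: 34^1=34, 34^2=29, 34^4=8, 34^8=15, 34^16=29, 34^32=8, 34^64=15, 34^128=29, 34^256=8, 34^512=15, 34^1024=29, 34^2048=8, 34^4096=15, 34^8192=29, 34^16384=8, 34^32768=15, 34^65536=29; 34^89268 = 34^4 * 34^16 * 34^32 * 34^128 * 34^1024 * 34^2048 * 34^4096 * 34^16384 * 34^65536 = 8 (mod 49); answer 8
Part 2: U1 = 8; m = -21; remainder = value at the root: 9*(-21)^3 - 7*(-21)^2 - 2*(-21)^1 + 6 = (-83349) + (-3087) + (42) + (6) = -86388; answer -86388
Part 3: U2 = -86388; d = 4; total draws C(9,2) = 36; favorable C(5,1)*C(4,1) = 20; P = 5/9; answer 5/9
Part 4: U3 = 5/9; threaded value p + q = 14; r = 78; 78 = 2 * 3 * 13; sigma = (1 + 2) * (1 + 3) * (1 + 13) = 3 * 4 * 14 = 168; answer 168

168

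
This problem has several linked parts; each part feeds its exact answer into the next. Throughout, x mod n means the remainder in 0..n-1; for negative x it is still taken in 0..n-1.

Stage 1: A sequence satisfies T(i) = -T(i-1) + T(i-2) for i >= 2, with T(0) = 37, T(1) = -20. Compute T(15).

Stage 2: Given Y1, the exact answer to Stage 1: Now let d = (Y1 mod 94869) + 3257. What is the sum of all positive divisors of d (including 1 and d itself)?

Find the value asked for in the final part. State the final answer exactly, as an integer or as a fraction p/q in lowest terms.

Stage 1: T(2) = -1*(-20) + 1*(37) = 57; iterating: T(2)=57, T(3)=-77, T(4)=134, T(5)=-211, T(6)=345, T(7)=-556, T(8)=901, T(9)=-1457, T(10)=2358, T(11)=-3815, T(12)=6173, T(13)=-9988, T(14)=16161, T(15)=-26149; answer -26149
Stage 2: Y1 = -26149; d = 71977; 71977 = 167 * 431; sigma = (1 + 167) * (1 + 431) = 168 * 432 = 72576; answer 72576

72576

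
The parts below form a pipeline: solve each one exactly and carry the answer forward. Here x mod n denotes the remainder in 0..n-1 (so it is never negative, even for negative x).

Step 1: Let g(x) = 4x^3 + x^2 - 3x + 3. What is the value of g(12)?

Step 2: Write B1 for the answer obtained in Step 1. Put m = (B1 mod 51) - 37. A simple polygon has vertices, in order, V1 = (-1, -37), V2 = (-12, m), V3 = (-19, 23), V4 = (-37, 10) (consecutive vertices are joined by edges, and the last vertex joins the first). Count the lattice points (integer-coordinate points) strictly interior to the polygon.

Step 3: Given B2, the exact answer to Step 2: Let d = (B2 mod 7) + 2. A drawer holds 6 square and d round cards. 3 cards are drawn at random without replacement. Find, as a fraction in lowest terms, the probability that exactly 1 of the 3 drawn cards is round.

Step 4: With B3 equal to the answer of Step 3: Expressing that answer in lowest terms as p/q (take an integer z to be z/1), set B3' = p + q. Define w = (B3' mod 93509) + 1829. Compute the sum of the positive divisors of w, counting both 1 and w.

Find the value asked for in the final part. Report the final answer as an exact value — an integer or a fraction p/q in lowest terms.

5208

Step 1: 4*(12)^3 + 1*(12)^2 - 3*(12)^1 + 3 = (6912) + (144) + (-36) + (3) = 7023; answer 7023
Step 2: B1 = 7023; m = -1; cross terms: (-1*-1 - -12*-37)=-443, (-12*23 - -19*-1)=-295, (-19*10 - -37*23)=661, (-37*-37 - -1*10)=1379; twice the area = |1302| = 1302; area = 651; boundary points = 1 + 1 + 1 + 1 = 4; strictly interior points = area - boundary/2 + 1 = 650; answer 650
Step 3: B2 = 650; d = 8; total draws C(14,3) = 364; favorable C(8,1)*C(6,2) = 120; P = 30/91; answer 30/91
Step 4: B3 = 30/91; threaded value p + q = 121; w = 1950; 1950 = 2 * 3 * 5^2 * 13; sigma = (1 + 2) * (1 + 3) * (1 + 5 + 25) * (1 + 13) = 3 * 4 * 31 * 14 = 5208; answer 5208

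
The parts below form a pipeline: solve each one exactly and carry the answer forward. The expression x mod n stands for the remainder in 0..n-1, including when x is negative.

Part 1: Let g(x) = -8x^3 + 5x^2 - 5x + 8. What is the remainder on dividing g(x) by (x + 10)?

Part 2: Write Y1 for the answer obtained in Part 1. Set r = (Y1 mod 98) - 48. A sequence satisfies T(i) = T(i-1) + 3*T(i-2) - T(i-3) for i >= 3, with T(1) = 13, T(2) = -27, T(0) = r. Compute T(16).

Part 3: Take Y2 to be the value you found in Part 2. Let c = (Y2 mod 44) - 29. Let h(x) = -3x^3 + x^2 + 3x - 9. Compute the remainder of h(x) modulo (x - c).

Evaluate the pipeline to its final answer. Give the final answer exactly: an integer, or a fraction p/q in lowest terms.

Part 1: remainder = value at the root: -8*(-10)^3 + 5*(-10)^2 - 5*(-10)^1 + 8 = (8000) + (500) + (50) + (8) = 8558; answer 8558
Part 2: Y1 = 8558; r = -16; T(3) = 1*(-27) + 3*(13) - 1*(-16) = 28; iterating: T(3)=28, T(4)=-66, T(5)=45, T(6)=-181, T(7)=20, T(8)=-568, T(9)=-327, T(10)=-2051, T(11)=-2464, T(12)=-8290, T(13)=-13631, T(14)=-36037, T(15)=-68640, T(16)=-163120; answer -163120
Part 3: Y2 = -163120; c = 3; remainder = value at the root: -3*(3)^3 + 1*(3)^2 + 3*(3)^1 - 9 = (-81) + (9) + (9) + (-9) = -72; answer -72

-72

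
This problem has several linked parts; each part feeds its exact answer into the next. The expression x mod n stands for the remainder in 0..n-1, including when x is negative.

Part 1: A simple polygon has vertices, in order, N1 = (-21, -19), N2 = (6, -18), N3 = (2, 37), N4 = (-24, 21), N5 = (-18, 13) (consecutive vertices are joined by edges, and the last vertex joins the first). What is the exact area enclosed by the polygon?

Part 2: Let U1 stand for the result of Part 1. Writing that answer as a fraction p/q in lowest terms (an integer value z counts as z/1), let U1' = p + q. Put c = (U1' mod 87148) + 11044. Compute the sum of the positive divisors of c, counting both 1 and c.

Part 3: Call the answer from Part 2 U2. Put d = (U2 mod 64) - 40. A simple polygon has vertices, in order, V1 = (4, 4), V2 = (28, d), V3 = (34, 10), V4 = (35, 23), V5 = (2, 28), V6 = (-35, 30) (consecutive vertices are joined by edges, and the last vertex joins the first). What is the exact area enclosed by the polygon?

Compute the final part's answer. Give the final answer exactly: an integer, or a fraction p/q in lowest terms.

1037

Part 1: cross terms: (-21*-18 - 6*-19)=492, (6*37 - 2*-18)=258, (2*21 - -24*37)=930, (-24*13 - -18*21)=66, (-18*-19 - -21*13)=615; twice the area = |2361| = 2361; area = 2361/2; answer 2361/2
Part 2: U1 = 2361/2; threaded value p + q = 2363; c = 13407; 13407 = 3 * 41 * 109; sigma = (1 + 3) * (1 + 41) * (1 + 109) = 4 * 42 * 110 = 18480; answer 18480
Part 3: U2 = 18480; d = 8; cross terms: (4*8 - 28*4)=-80, (28*10 - 34*8)=8, (34*23 - 35*10)=432, (35*28 - 2*23)=934, (2*30 - -35*28)=1040, (-35*4 - 4*30)=-260; twice the area = |2074| = 2074; area = 1037; answer 1037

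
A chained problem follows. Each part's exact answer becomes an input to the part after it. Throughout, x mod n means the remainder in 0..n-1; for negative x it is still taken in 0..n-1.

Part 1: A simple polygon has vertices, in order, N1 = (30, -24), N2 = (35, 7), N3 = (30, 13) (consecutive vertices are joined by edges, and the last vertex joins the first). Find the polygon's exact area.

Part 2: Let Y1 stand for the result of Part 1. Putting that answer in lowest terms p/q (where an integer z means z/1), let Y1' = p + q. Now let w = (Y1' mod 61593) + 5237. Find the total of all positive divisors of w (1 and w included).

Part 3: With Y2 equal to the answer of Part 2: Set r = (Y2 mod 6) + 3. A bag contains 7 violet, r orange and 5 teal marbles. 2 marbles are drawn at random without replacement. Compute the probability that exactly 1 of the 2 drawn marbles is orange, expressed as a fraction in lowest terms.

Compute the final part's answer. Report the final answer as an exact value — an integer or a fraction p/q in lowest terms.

Part 1: cross terms: (30*7 - 35*-24)=1050, (35*13 - 30*7)=245, (30*-24 - 30*13)=-1110; twice the area = |185| = 185; area = 185/2; answer 185/2
Part 2: Y1 = 185/2; threaded value p + q = 187; w = 5424; 5424 = 2^4 * 3 * 113; sigma = (1 + 2 + 4 + 8 + 16) * (1 + 3) * (1 + 113) = 31 * 4 * 114 = 14136; answer 14136
Part 3: Y2 = 14136; r = 3; total draws C(15,2) = 105; favorable C(3,1)*C(12,1) = 36; P = 12/35; answer 12/35

12/35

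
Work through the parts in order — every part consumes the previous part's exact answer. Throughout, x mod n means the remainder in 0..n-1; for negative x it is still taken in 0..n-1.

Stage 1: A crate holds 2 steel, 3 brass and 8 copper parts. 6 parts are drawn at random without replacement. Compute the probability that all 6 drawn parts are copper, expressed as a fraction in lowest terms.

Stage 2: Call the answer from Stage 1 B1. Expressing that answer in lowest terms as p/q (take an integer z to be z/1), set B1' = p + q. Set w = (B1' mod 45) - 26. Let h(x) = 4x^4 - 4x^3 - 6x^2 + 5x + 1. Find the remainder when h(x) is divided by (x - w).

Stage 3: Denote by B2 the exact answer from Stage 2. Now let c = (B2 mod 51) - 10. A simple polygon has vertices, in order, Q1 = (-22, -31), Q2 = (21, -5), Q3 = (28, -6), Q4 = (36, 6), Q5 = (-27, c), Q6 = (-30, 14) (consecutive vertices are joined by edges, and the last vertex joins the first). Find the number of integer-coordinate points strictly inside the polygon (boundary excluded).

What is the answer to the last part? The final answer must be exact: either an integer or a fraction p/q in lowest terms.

Stage 1: total draws C(13,6) = 1716; favorable C(8,6) = 28; P = 7/429; answer 7/429
Stage 2: B1 = 7/429; threaded value p + q = 436; w = 5; remainder = value at the root: 4*(5)^4 - 4*(5)^3 - 6*(5)^2 + 5*(5)^1 + 1 = (2500) + (-500) + (-150) + (25) + (1) = 1876; answer 1876
Stage 3: B2 = 1876; c = 30; cross terms: (-22*-5 - 21*-31)=761, (21*-6 - 28*-5)=14, (28*6 - 36*-6)=384, (36*30 - -27*6)=1242, (-27*14 - -30*30)=522, (-30*-31 - -22*14)=1238; twice the area = |4161| = 4161; area = 4161/2; boundary points = 1 + 1 + 4 + 3 + 1 + 1 = 11; strictly interior points = area - boundary/2 + 1 = 2076; answer 2076

2076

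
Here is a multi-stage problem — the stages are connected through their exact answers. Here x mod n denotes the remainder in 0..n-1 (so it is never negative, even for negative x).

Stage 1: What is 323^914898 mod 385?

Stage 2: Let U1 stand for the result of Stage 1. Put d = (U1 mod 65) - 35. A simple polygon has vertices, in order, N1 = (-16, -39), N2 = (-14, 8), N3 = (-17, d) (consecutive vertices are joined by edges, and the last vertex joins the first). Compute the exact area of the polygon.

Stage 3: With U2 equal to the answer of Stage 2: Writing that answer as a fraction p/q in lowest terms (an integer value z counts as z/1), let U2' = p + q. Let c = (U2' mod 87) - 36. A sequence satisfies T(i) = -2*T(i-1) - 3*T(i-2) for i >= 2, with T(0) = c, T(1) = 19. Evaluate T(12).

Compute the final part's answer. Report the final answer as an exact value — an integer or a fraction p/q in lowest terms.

-10985

Stage 1: squarings mod 385: 323^1=323, 323^2=379, 323^4=36, 323^8=141, 323^16=246, 323^32=71, 323^64=36, 323^128=141, 323^256=246, 323^512=71, 323^1024=36, 323^2048=141, 323^4096=246, 323^8192=71, 323^16384=36, 323^32768=141, 323^65536=246, 323^131072=71, 323^262144=36, 323^524288=141; 323^914898 = 323^2 * 323^16 * 323^64 * 323^128 * 323^256 * 323^1024 * 323^4096 * 323^8192 * 323^16384 * 323^32768 * 323^65536 * 323^262144 * 323^524288 = 64 (mod 385); answer 64
Stage 2: U1 = 64; d = 29; cross terms: (-16*8 - -14*-39)=-674, (-14*29 - -17*8)=-270, (-17*-39 - -16*29)=1127; twice the area = |183| = 183; area = 183/2; answer 183/2
Stage 3: U2 = 183/2; threaded value p + q = 185; c = -25; T(2) = -2*(19) - 3*(-25) = 37; iterating: T(2)=37, T(3)=-131, T(4)=151, T(5)=91, T(6)=-635, T(7)=997, T(8)=-89, T(9)=-2813, T(10)=5893, T(11)=-3347, T(12)=-10985; answer -10985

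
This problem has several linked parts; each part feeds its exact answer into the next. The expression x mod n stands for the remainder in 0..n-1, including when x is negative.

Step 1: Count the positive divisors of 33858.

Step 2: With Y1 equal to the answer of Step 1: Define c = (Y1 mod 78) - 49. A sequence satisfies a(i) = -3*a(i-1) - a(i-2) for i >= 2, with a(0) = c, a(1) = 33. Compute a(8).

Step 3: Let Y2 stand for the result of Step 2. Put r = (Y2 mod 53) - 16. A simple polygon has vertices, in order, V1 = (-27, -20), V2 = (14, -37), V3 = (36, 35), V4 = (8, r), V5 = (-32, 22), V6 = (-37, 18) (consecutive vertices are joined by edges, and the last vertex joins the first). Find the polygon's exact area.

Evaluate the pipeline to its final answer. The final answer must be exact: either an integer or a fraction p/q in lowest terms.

5073/2

Step 1: 33858 = 2 * 3^4 * 11 * 19; number of divisors = (1+1) * (4+1) * (1+1) * (1+1) = 40; answer 40
Step 2: Y1 = 40; c = -9; a(2) = -3*(33) - 1*(-9) = -90; iterating: a(2)=-90, a(3)=237, a(4)=-621, a(5)=1626, a(6)=-4257, a(7)=11145, a(8)=-29178; answer -29178
Step 3: Y2 = -29178; r = 9; cross terms: (-27*-37 - 14*-20)=1279, (14*35 - 36*-37)=1822, (36*9 - 8*35)=44, (8*22 - -32*9)=464, (-32*18 - -37*22)=238, (-37*-20 - -27*18)=1226; twice the area = |5073| = 5073; area = 5073/2; answer 5073/2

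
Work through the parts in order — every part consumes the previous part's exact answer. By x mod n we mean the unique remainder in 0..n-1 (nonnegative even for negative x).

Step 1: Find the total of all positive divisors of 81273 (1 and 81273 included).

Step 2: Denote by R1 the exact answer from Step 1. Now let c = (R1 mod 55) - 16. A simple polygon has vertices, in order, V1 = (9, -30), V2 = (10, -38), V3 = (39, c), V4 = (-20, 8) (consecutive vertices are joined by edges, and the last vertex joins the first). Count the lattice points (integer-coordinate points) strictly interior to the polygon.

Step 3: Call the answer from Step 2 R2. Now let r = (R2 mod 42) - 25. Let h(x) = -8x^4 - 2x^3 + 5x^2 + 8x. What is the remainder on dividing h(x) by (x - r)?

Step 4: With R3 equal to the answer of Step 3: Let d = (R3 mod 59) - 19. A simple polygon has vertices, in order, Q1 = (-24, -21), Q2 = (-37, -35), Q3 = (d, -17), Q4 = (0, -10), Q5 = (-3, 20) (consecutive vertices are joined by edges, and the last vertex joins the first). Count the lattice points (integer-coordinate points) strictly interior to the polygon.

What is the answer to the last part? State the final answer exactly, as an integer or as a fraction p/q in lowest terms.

354

Step 1: 81273 = 3 * 27091; sigma = (1 + 3) * (1 + 27091) = 4 * 27092 = 108368; answer 108368
Step 2: R1 = 108368; c = 2; cross terms: (9*-38 - 10*-30)=-42, (10*2 - 39*-38)=1502, (39*8 - -20*2)=352, (-20*-30 - 9*8)=528; twice the area = |2340| = 2340; area = 1170; boundary points = 1 + 1 + 1 + 1 = 4; strictly interior points = area - boundary/2 + 1 = 1169; answer 1169
Step 3: R2 = 1169; r = 10; remainder = value at the root: -8*(10)^4 - 2*(10)^3 + 5*(10)^2 + 8*(10)^1 = (-80000) + (-2000) + (500) + (80) = -81420; answer -81420
Step 4: R3 = -81420; d = -19; cross terms: (-24*-35 - -37*-21)=63, (-37*-17 - -19*-35)=-36, (-19*-10 - 0*-17)=190, (0*20 - -3*-10)=-30, (-3*-21 - -24*20)=543; twice the area = |730| = 730; area = 365; boundary points = 1 + 18 + 1 + 3 + 1 = 24; strictly interior points = area - boundary/2 + 1 = 354; answer 354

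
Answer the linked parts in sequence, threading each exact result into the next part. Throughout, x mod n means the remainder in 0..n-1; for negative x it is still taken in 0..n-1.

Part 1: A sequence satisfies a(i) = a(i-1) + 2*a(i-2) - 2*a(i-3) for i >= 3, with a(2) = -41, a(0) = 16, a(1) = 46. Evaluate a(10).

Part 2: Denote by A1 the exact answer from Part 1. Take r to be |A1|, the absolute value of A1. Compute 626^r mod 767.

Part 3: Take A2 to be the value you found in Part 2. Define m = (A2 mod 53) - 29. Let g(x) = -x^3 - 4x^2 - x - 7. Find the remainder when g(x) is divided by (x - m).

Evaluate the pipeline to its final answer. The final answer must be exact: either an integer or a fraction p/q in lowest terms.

-373

Part 1: a(3) = 1*(-41) + 2*(46) - 2*(16) = 19; iterating: a(3)=19, a(4)=-155, a(5)=-35, a(6)=-383, a(7)=-143, a(8)=-839, a(9)=-359, a(10)=-1751; answer -1751
Part 2: A1 = -1751; r = 1751; squarings mod 767: 626^1=626, 626^2=706, 626^4=653, 626^8=724, 626^16=315, 626^32=282, 626^64=523, 626^128=477, 626^256=497, 626^512=35, 626^1024=458; 626^1751 = 626^1 * 626^2 * 626^4 * 626^16 * 626^64 * 626^128 * 626^512 * 626^1024 = 618 (mod 767); answer 618
Part 3: A2 = 618; m = 6; remainder = value at the root: -1*(6)^3 - 4*(6)^2 - 1*(6)^1 - 7 = (-216) + (-144) + (-6) + (-7) = -373; answer -373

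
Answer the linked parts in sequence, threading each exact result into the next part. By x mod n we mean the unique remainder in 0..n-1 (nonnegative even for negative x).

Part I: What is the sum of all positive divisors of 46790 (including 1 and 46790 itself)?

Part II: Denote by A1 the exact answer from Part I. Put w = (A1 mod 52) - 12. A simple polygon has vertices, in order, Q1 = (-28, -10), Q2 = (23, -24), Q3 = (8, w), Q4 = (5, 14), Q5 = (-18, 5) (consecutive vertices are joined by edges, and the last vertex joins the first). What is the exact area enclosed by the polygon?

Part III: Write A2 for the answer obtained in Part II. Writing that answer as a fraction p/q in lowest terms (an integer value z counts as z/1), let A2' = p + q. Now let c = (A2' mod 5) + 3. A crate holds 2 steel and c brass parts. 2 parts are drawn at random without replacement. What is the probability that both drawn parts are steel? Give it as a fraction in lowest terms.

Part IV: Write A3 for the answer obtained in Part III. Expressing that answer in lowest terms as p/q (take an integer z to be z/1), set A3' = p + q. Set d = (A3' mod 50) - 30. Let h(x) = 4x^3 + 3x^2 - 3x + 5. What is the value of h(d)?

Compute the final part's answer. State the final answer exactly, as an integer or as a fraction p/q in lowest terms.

Part I: 46790 = 2 * 5 * 4679; sigma = (1 + 2) * (1 + 5) * (1 + 4679) = 3 * 6 * 4680 = 84240; answer 84240
Part II: A1 = 84240; w = -12; cross terms: (-28*-24 - 23*-10)=902, (23*-12 - 8*-24)=-84, (8*14 - 5*-12)=172, (5*5 - -18*14)=277, (-18*-10 - -28*5)=320; twice the area = |1587| = 1587; area = 1587/2; answer 1587/2
Part III: A2 = 1587/2; threaded value p + q = 1589; c = 7; total draws C(9,2) = 36; favorable C(2,2) = 1; P = 1/36; answer 1/36
Part IV: A3 = 1/36; threaded value p + q = 37; d = 7; 4*(7)^3 + 3*(7)^2 - 3*(7)^1 + 5 = (1372) + (147) + (-21) + (5) = 1503; answer 1503

1503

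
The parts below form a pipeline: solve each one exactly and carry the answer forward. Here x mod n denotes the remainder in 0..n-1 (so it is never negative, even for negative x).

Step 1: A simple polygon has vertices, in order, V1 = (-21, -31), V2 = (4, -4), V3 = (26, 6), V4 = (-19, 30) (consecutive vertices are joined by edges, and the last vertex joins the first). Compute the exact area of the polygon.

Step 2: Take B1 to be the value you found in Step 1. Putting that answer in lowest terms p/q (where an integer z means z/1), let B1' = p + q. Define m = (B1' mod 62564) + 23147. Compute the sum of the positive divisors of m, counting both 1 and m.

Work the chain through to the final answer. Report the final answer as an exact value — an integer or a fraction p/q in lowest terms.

38400

Step 1: cross terms: (-21*-4 - 4*-31)=208, (4*6 - 26*-4)=128, (26*30 - -19*6)=894, (-19*-31 - -21*30)=1219; twice the area = |2449| = 2449; area = 2449/2; answer 2449/2
Step 2: B1 = 2449/2; threaded value p + q = 2451; m = 25598; 25598 = 2 * 12799; sigma = (1 + 2) * (1 + 12799) = 3 * 12800 = 38400; answer 38400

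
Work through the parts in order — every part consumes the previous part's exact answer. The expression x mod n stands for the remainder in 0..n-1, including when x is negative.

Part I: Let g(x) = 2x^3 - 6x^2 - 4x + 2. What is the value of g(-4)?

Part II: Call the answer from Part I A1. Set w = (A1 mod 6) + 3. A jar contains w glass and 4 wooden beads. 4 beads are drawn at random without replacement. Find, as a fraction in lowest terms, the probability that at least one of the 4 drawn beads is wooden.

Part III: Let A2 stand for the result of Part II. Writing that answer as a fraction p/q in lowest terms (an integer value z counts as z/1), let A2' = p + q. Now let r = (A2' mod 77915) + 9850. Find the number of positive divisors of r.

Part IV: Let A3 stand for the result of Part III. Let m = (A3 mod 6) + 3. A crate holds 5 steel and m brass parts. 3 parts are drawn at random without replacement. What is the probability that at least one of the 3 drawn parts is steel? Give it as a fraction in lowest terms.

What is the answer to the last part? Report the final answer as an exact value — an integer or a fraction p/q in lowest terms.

55/56

Part I: 2*(-4)^3 - 6*(-4)^2 - 4*(-4)^1 + 2 = (-128) + (-96) + (16) + (2) = -206; answer -206
Part II: A1 = -206; w = 7; total draws C(11,4) = 330; complement C(7,4) = 35; favorable 330 - 35 = 295; P = 59/66; answer 59/66
Part III: A2 = 59/66; threaded value p + q = 125; r = 9975; 9975 = 3 * 5^2 * 7 * 19; number of divisors = (1+1) * (2+1) * (1+1) * (1+1) = 24; answer 24
Part IV: A3 = 24; m = 3; total draws C(8,3) = 56; complement C(3,3) = 1; favorable 56 - 1 = 55; P = 55/56; answer 55/56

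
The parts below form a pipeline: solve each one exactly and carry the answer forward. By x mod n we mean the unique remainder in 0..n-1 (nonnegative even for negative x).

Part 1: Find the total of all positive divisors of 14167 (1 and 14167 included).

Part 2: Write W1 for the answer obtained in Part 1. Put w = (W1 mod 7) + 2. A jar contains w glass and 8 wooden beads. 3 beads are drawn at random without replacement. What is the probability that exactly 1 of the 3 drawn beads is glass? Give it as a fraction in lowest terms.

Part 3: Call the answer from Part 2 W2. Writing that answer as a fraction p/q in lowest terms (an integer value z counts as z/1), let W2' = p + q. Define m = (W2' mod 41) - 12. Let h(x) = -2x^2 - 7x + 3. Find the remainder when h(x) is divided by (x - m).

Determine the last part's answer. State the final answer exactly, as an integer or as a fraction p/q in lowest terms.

Part 1: 14167 = 31 * 457; sigma = (1 + 31) * (1 + 457) = 32 * 458 = 14656; answer 14656
Part 2: W1 = 14656; w = 7; total draws C(15,3) = 455; favorable C(7,1)*C(8,2) = 196; P = 28/65; answer 28/65
Part 3: W2 = 28/65; threaded value p + q = 93; m = -1; remainder = value at the root: -2*(-1)^2 - 7*(-1)^1 + 3 = (-2) + (7) + (3) = 8; answer 8

8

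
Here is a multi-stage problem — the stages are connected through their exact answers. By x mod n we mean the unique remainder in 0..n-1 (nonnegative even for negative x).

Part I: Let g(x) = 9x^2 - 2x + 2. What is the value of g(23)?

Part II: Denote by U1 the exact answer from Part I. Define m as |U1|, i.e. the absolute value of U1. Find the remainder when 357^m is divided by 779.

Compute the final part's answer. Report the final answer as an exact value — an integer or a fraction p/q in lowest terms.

Part I: 9*(23)^2 - 2*(23)^1 + 2 = (4761) + (-46) + (2) = 4717; answer 4717
Part II: U1 = 4717; m = 4717; squarings mod 779: 357^1=357, 357^2=472, 357^4=769, 357^8=100, 357^16=652, 357^32=549, 357^64=707, 357^128=510, 357^256=693, 357^512=385, 357^1024=215, 357^2048=264, 357^4096=365; 357^4717 = 357^1 * 357^4 * 357^8 * 357^32 * 357^64 * 357^512 * 357^4096 = 34 (mod 779); answer 34

34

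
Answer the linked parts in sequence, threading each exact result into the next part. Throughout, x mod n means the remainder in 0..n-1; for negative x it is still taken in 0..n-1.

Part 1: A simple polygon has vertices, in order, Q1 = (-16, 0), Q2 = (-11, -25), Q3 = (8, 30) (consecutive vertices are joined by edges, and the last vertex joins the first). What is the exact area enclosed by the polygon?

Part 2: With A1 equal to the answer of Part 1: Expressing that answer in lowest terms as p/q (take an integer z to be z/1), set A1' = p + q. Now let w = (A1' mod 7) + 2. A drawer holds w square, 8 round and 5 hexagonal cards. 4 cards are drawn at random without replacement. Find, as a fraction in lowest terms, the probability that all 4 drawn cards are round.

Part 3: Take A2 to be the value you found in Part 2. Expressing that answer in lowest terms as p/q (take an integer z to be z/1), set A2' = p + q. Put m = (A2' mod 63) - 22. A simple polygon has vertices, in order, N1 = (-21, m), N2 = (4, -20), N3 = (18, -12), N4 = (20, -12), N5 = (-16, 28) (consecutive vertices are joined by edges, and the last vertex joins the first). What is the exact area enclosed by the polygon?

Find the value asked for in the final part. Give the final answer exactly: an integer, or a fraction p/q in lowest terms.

696

Part 1: cross terms: (-16*-25 - -11*0)=400, (-11*30 - 8*-25)=-130, (8*0 - -16*30)=480; twice the area = |750| = 750; area = 375; answer 375
Part 2: A1 = 375; threaded value p + q = 376; w = 7; total draws C(20,4) = 4845; favorable C(8,4) = 70; P = 14/969; answer 14/969
Part 3: A2 = 14/969; threaded value p + q = 983; m = 16; cross terms: (-21*-20 - 4*16)=356, (4*-12 - 18*-20)=312, (18*-12 - 20*-12)=24, (20*28 - -16*-12)=368, (-16*16 - -21*28)=332; twice the area = |1392| = 1392; area = 696; answer 696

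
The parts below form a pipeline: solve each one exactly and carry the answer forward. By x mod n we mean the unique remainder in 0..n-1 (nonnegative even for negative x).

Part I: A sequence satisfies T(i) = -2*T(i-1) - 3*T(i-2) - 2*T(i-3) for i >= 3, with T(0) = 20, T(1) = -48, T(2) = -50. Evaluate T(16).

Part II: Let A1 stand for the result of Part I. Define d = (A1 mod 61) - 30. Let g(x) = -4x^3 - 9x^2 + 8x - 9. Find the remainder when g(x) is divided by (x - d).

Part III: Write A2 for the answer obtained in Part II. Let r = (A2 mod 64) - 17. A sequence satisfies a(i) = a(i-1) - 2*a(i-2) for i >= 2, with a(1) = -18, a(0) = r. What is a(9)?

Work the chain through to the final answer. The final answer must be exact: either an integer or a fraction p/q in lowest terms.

408

Part I: T(3) = -2*(-50) - 3*(-48) - 2*(20) = 204; iterating: T(3)=204, T(4)=-162, T(5)=-188, T(6)=454, T(7)=-20, T(8)=-946, T(9)=1044, T(10)=790, T(11)=-2820, T(12)=1182, T(13)=4516, T(14)=-6938, T(15)=-2036, T(16)=15854; answer 15854
Part II: A1 = 15854; d = 25; remainder = value at the root: -4*(25)^3 - 9*(25)^2 + 8*(25)^1 - 9 = (-62500) + (-5625) + (200) + (-9) = -67934; answer -67934
Part III: A2 = -67934; r = 17; a(2) = 1*(-18) - 2*(17) = -52; iterating: a(2)=-52, a(3)=-16, a(4)=88, a(5)=120, a(6)=-56, a(7)=-296, a(8)=-184, a(9)=408; answer 408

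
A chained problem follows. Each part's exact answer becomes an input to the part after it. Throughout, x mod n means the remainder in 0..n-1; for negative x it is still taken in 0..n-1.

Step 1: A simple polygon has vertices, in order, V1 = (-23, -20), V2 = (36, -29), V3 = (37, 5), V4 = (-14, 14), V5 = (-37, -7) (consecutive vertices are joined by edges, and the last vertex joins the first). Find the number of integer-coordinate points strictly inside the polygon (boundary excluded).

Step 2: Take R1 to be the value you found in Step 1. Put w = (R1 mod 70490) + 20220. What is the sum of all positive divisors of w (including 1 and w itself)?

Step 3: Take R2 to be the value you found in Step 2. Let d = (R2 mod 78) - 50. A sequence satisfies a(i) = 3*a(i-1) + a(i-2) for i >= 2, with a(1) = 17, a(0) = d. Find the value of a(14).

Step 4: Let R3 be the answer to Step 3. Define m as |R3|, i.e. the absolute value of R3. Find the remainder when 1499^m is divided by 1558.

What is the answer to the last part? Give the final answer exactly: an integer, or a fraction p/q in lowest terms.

947

Step 1: cross terms: (-23*-29 - 36*-20)=1387, (36*5 - 37*-29)=1253, (37*14 - -14*5)=588, (-14*-7 - -37*14)=616, (-37*-20 - -23*-7)=579; twice the area = |4423| = 4423; area = 4423/2; boundary points = 1 + 1 + 3 + 1 + 1 = 7; strictly interior points = area - boundary/2 + 1 = 2209; answer 2209
Step 2: R1 = 2209; w = 22429; 22429 = 11 * 2039; sigma = (1 + 11) * (1 + 2039) = 12 * 2040 = 24480; answer 24480
Step 3: R2 = 24480; d = 16; a(2) = 3*(17) + 1*(16) = 67; iterating: a(2)=67, a(3)=218, a(4)=721, a(5)=2381, a(6)=7864, a(7)=25973, a(8)=85783, a(9)=283322, a(10)=935749, a(11)=3090569, a(12)=10207456, a(13)=33712937, a(14)=111346267; answer 111346267
Step 4: R3 = 111346267; m = 111346267; squarings mod 1558: 1499^1=1499, 1499^2=365, 1499^4=795, 1499^8=1035, 1499^16=879, 1499^32=1431, 1499^64=549, 1499^128=707, 1499^256=1289, 1499^512=693, 1499^1024=385, 1499^2048=215, 1499^4096=1043, 1499^8192=365, 1499^16384=795, 1499^32768=1035, 1499^65536=879, 1499^131072=1431, 1499^262144=549, 1499^524288=707, 1499^1048576=1289, 1499^2097152=693, 1499^4194304=385, 1499^8388608=215, 1499^16777216=1043, 1499^33554432=365, 1499^67108864=795; 1499^111346267 = 1499^1 * 1499^2 * 1499^8 * 1499^16 * 1499^64 * 1499^512 * 1499^65536 * 1499^131072 * 1499^2097152 * 1499^8388608 * 1499^33554432 * 1499^67108864 = 947 (mod 1558); answer 947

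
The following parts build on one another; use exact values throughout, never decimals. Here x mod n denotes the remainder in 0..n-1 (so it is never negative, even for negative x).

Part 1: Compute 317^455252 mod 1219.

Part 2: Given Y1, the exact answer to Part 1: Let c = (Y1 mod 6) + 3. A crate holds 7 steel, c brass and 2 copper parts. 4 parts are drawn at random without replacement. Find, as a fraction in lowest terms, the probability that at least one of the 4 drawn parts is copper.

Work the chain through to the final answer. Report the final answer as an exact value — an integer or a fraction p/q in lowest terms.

19/33

Part 1: squarings mod 1219: 317^1=317, 317^2=531, 317^4=372, 317^8=637, 317^16=1061, 317^32=584, 317^64=955, 317^128=213, 317^256=266, 317^512=54, 317^1024=478, 317^2048=531, 317^4096=372, 317^8192=637, 317^16384=1061, 317^32768=584, 317^65536=955, 317^131072=213, 317^262144=266; 317^455252 = 317^4 * 317^16 * 317^64 * 317^512 * 317^4096 * 317^8192 * 317^16384 * 317^32768 * 317^131072 * 317^262144 = 54 (mod 1219); answer 54
Part 2: Y1 = 54; c = 3; total draws C(12,4) = 495; complement C(10,4) = 210; favorable 495 - 210 = 285; P = 19/33; answer 19/33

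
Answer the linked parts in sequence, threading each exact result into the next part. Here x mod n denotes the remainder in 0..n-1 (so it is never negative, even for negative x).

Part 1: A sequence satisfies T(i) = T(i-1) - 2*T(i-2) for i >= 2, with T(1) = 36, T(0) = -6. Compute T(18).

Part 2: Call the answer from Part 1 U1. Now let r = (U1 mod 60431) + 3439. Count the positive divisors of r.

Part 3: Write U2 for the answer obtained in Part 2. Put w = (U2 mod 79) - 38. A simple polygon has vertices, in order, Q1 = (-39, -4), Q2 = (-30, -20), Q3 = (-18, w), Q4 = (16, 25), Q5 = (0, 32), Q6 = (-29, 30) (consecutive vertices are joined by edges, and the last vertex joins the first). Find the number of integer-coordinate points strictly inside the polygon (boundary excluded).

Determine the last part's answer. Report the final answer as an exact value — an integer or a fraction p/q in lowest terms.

2016

Part 1: T(2) = 1*(36) - 2*(-6) = 48; iterating: T(2)=48, T(3)=-24, T(4)=-120, T(5)=-72, T(6)=168, T(7)=312, T(8)=-24, T(9)=-648, T(10)=-600, T(11)=696, T(12)=1896, T(13)=504, T(14)=-3288, T(15)=-4296, T(16)=2280, T(17)=10872, T(18)=6312; answer 6312
Part 2: U1 = 6312; r = 9751; 9751 = 7^2 * 199; number of divisors = (2+1) * (1+1) = 6; answer 6
Part 3: U2 = 6; w = -32; cross terms: (-39*-20 - -30*-4)=660, (-30*-32 - -18*-20)=600, (-18*25 - 16*-32)=62, (16*32 - 0*25)=512, (0*30 - -29*32)=928, (-29*-4 - -39*30)=1286; twice the area = |4048| = 4048; area = 2024; boundary points = 1 + 12 + 1 + 1 + 1 + 2 = 18; strictly interior points = area - boundary/2 + 1 = 2016; answer 2016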